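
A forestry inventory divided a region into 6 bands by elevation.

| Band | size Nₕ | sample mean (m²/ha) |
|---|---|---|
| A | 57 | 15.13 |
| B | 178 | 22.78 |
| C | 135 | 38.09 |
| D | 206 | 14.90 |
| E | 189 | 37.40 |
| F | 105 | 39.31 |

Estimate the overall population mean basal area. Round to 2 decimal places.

27.96

N = 870; weights Wₕ = Nₕ/N = (0.0655, 0.2046, 0.1552, 0.2368, 0.2172, 0.1207).
x̄_st = Σ Wₕ·x̄ₕ = 0.0655·15.13 + 0.2046·22.78 + 0.1552·38.09 + 0.2368·14.90 + 0.2172·37.40 + 0.1207·39.31 ≈ 27.9597...
→ 27.96.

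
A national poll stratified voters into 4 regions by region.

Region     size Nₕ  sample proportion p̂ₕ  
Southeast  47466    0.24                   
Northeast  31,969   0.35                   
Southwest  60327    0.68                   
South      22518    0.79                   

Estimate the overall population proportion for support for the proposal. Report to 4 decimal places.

Wₕ = Nₕ/N with N = 162280: 0.2925, 0.1970, 0.3717, 0.1388.
p̂_st = 0.2925·0.24 + 0.1970·0.35 + 0.3717·0.68 + 0.1388·0.79 ≈ 0.501556... → 0.5016.

0.5016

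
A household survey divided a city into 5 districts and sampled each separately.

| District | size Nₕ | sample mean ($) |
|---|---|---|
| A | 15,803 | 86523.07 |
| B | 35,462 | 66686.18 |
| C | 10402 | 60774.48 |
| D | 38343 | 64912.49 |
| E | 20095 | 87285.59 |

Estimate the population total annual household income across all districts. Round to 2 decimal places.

Estimate total by summing Nₕ·x̄ₕ over strata.
15803·86523.07 + 35462·66686.18 + 10402·60774.48 + 38343·64912.49 + 20095·87285.59 = 1367324075.21 + 2364825315.16 + 632176140.96 + 2488939604.07 + 1754003931.05 = 8607269066.45.

8607269066.45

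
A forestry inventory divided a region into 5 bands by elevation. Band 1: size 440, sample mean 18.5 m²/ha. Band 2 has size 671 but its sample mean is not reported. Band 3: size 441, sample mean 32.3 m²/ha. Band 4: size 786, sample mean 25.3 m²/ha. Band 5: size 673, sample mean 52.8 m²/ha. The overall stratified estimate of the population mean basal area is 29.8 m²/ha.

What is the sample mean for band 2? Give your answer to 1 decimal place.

17.8

N = 440 + 671 + 441 + 786 + 673 = 3011.
Overall total = μ·N = 29.8·3011 = 89727.8.
Subtract the known strata: 440·18.5 + 441·32.3 + 786·25.3 + 673·52.8 = 77804.5.
Remaining total for band 2: 89727.8 − 77804.5 = 11923.3.
Divide by its size: 11923.3 / 671 = 17.769... → 17.8.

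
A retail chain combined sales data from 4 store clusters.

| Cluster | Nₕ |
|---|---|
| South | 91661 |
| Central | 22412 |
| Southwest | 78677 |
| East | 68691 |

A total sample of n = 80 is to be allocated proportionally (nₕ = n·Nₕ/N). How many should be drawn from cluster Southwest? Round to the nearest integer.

24

N = 91661 + 22412 + 78677 + 68691 = 261441.
n_Southwest = 80·78677/261441 = 24.075... → 24.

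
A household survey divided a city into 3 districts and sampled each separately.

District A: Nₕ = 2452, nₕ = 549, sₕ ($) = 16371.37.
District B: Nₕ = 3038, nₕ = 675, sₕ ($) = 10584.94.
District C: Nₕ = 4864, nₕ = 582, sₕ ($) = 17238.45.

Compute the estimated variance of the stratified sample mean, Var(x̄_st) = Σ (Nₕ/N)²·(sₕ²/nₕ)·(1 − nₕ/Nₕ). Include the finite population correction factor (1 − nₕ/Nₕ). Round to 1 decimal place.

131560.8

N = 10354; Wₕ = Nₕ/N.
district A: (2452/10354)²·16371.37²/549·(1 − 549/2452) = 21249.1047
district B: (3038/10354)²·10584.94²/675·(1 − 675/3038) = 11114.9675
district C: (4864/10354)²·17238.45²/582·(1 − 582/4864) = 99196.7287
Sum = 131560.8009 → 131560.8.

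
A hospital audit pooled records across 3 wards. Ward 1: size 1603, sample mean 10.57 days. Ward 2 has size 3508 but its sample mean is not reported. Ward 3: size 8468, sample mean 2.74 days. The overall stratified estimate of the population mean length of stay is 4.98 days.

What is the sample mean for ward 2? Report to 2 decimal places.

7.83

N = 1603 + 3508 + 8468 = 13579.
Overall total = μ·N = 4.98·13579 = 67623.42.
Subtract the known strata: 1603·10.57 + 8468·2.74 = 40146.03.
Remaining total for ward 2: 67623.42 − 40146.03 = 27477.39.
Divide by its size: 27477.39 / 3508 = 7.8328... → 7.83.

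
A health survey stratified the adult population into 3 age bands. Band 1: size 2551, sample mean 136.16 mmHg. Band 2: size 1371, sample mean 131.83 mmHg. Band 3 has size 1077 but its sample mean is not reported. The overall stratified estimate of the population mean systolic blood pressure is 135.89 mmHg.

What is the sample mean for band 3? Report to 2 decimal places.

N = 2551 + 1371 + 1077 = 4999.
Overall total = μ·N = 135.89·4999 = 679314.11.
Subtract the known strata: 2551·136.16 + 1371·131.83 = 528083.09.
Remaining total for band 3: 679314.11 − 528083.09 = 151231.02.
Divide by its size: 151231.02 / 1077 = 140.4188... → 140.42.

140.42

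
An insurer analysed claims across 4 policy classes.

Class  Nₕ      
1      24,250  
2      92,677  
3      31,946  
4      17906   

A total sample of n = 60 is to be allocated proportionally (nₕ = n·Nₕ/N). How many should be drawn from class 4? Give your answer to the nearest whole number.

Share of class 4 = 17906/166779 = 0.10736.
Allocate 60 × 0.10736 = 6.442... → 6.

6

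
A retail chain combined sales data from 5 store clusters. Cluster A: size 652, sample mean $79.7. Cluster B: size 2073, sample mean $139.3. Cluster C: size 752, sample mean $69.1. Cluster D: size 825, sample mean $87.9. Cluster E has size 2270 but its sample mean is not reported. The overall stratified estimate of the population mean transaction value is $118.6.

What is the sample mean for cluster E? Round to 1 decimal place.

N = 652 + 2073 + 752 + 825 + 2270 = 6572.
Overall total = μ·N = 118.6·6572 = 779439.2.
Subtract the known strata: 652·79.7 + 2073·139.3 + 752·69.1 + 825·87.9 = 465214.
Remaining total for cluster E: 779439.2 − 465214 = 314225.2.
Divide by its size: 314225.2 / 2270 = 138.425... → 138.4.

138.4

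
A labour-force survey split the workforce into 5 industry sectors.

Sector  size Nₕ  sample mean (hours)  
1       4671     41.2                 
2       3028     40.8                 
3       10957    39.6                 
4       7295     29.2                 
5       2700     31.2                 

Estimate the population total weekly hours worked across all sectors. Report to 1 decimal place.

1047138.8

1: 4671·41.2 = 192445.2
2: 3028·40.8 = 123542.4
3: 10957·39.6 = 433897.2
4: 7295·29.2 = 213014
5: 2700·31.2 = 84240
τ̂ = Σ Nₕx̄ₕ = 1047138.8.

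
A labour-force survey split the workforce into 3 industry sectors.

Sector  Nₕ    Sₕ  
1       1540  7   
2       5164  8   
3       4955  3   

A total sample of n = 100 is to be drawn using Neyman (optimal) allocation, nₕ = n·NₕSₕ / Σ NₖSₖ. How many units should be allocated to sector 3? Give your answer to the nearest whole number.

22

Σ NₕSₕ = 1540·7 + 5164·8 + 4955·3 = 66957.
Share for 3: 14865/66957 = 0.22201.
n_3 = 100 × 0.22201 = 22.201... → 22.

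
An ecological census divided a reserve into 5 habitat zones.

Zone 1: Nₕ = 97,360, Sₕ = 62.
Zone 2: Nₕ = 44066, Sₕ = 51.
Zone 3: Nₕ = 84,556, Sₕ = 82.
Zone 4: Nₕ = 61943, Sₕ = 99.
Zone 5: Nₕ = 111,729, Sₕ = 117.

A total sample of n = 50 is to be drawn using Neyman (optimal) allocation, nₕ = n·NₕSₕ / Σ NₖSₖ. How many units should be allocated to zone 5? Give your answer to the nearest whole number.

Σ NₕSₕ = 97360·62 + 44066·51 + 84556·82 + 61943·99 + 111729·117 = 34421928.
Share for 5: 13072293/34421928 = 0.37977.
n_5 = 50 × 0.37977 = 18.988... → 19.

19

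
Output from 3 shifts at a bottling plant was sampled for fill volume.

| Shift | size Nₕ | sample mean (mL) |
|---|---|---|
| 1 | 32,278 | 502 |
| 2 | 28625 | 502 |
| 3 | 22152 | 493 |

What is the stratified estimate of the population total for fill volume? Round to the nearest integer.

41494242

Population total = Σ Nₕ·x̄ₕ (each stratum's size times its mean).
32278·502 + 28625·502 + 22152·493 = 16203556 + 14369750 + 10920936 = 41494242.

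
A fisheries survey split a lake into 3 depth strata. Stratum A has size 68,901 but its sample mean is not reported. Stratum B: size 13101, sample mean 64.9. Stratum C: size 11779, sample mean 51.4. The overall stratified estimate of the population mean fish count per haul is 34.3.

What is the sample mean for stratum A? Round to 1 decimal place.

Σ Nₕx̄ₕ = N·μ, so 68901·x̄_A = 93781·34.3 − (13101·64.9 + 11779·51.4).
= 3216688.3 − 1455695.5 = 1760992.8.
x̄_A = 1760992.8 / 68901 = 25.558... → 25.6.

25.6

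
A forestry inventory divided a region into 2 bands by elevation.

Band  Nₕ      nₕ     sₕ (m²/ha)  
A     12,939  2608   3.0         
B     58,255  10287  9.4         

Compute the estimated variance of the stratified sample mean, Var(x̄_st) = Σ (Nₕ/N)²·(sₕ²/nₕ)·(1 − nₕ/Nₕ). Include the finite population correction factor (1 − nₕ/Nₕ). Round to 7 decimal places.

0.0048265

N = 71194. Term for each stratum: Wₕ²sₕ²/nₕ·(1−nₕ/Nₕ).
Var(x̄_st) = 0.0000910104 + 0.0047354908 = 0.0048265012 → 0.0048265.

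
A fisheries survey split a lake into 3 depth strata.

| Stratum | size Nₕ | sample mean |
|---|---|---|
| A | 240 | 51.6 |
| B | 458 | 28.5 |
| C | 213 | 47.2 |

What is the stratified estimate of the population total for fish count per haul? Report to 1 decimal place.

Population total = Σ Nₕ·x̄ₕ (each stratum's size times its mean).
240·51.6 + 458·28.5 + 213·47.2 = 12384 + 13053 + 10053.6 = 35490.6.

35490.6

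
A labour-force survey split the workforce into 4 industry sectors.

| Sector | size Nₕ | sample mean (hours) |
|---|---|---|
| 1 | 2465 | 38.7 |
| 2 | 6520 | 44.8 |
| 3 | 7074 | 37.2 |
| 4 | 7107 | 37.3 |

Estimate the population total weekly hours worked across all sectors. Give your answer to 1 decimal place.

1: 2465·38.7 = 95395.5
2: 6520·44.8 = 292096
3: 7074·37.2 = 263152.8
4: 7107·37.3 = 265091.1
τ̂ = Σ Nₕx̄ₕ = 915735.4.

915735.4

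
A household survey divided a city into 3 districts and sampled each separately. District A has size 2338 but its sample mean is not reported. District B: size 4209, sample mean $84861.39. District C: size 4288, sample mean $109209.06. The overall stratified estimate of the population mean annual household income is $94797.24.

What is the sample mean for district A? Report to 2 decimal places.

N = 2338 + 4209 + 4288 = 10835.
Overall total = μ·N = 94797.24·10835 = 1027128095.4.
Subtract the known strata: 4209·84861.39 + 4288·109209.06 = 825470039.79.
Remaining total for district A: 1027128095.4 − 825470039.79 = 201658055.61.
Divide by its size: 201658055.61 / 2338 = 86252.3762... → 86252.38.

86252.38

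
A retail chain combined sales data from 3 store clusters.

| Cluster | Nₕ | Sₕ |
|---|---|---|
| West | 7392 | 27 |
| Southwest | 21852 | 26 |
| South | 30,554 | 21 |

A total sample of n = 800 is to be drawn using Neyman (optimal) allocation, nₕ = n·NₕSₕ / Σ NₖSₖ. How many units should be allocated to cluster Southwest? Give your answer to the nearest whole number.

West: NₕSₕ = 7392·27 = 199584
Southwest: NₕSₕ = 21852·26 = 568152
South: NₕSₕ = 30554·21 = 641634
Σ NₕSₕ = 1409370.
n_Southwest = 800·568152/1409370 = 322.500... → 322.

322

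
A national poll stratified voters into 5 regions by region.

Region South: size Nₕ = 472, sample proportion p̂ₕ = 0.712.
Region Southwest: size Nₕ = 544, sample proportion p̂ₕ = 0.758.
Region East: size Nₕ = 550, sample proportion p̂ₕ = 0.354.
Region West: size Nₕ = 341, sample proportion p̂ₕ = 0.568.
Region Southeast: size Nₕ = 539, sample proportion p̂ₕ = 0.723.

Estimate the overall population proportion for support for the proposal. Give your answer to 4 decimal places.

0.6241

N = 472 + 544 + 550 + 341 + 539 = 2446.
Overall proportion = Σ (Nₕ/N)·p̂ₕ.
Σ Nₕp̂ₕ = 336.064 + 412.352 + 194.7 + 193.688 + 389.697 = 1526.501.
1526.501 / 2446 = 0.624081... → 0.6241.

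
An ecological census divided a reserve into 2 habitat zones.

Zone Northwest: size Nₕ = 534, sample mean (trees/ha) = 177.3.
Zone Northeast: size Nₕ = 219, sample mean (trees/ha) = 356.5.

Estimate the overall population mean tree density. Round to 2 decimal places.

x̄_st = (Σ Nₕx̄ₕ) / (Σ Nₕ) = (534·177.3 + 219·356.5) / 753
= 172751.7 / 753 = 229.4179... → 229.42.

229.42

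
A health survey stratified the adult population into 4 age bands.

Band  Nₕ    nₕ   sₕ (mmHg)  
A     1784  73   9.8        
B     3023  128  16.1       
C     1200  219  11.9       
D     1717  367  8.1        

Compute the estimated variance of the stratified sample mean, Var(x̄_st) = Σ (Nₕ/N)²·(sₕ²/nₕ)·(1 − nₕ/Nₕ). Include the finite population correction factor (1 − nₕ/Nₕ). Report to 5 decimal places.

0.38408

N = 7724. Term for each stratum: Wₕ²sₕ²/nₕ·(1−nₕ/Nₕ).
Var(x̄_st) = 0.06731155 + 0.29705986 + 0.01275897 + 0.00694582 = 0.38407620 → 0.38408.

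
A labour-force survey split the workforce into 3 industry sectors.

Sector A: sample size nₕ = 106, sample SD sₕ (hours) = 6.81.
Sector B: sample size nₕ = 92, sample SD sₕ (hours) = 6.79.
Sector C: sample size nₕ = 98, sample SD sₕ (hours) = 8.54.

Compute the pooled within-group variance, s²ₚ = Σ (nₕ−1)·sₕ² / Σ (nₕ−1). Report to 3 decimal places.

55.083

Degrees of freedom: 105 + 91 + 97 = 293.
Σ(nₕ−1)sₕ² = 105·46.3761 + 91·46.1041 + 97·72.9316 = 16139.3288.
s²ₚ = 16139.3288 / 293 = 55.08303... → 55.083.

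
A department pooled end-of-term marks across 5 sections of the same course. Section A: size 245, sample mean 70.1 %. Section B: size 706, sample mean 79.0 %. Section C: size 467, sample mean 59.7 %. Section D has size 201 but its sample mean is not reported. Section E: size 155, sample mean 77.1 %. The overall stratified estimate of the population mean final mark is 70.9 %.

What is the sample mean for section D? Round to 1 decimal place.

Σ Nₕx̄ₕ = N·μ, so 201·x̄_D = 1774·70.9 − (245·70.1 + 706·79.0 + 467·59.7 + 155·77.1).
= 125776.6 − 112778.9 = 12997.7.
x̄_D = 12997.7 / 201 = 64.665... → 64.7.

64.7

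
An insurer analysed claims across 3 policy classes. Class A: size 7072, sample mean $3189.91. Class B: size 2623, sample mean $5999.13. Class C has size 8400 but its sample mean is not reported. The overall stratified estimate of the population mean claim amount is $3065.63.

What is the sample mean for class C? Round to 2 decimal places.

2044.98

N = 7072 + 2623 + 8400 = 18095.
Overall total = μ·N = 3065.63·18095 = 55472574.85.
Subtract the known strata: 7072·3189.91 + 2623·5999.13 = 38294761.51.
Remaining total for class C: 55472574.85 − 38294761.51 = 17177813.34.
Divide by its size: 17177813.34 / 8400 = 2044.9778... → 2044.98.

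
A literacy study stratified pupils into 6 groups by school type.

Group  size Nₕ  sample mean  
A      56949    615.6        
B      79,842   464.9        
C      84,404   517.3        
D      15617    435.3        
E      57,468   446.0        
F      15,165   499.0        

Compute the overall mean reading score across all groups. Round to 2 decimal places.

N = 309445; weights Wₕ = Nₕ/N = (0.1840, 0.2580, 0.2728, 0.0505, 0.1857, 0.0490).
x̄_st = Σ Wₕ·x̄ₕ = 0.1840·615.6 + 0.2580·464.9 + 0.2728·517.3 + 0.0505·435.3 + 0.1857·446.0 + 0.0490·499.0 ≈ 503.5941...
→ 503.59.

503.59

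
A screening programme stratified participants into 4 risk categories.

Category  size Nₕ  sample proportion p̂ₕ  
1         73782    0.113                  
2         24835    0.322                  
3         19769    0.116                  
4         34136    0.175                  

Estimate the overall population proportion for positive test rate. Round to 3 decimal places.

0.161

N = 73782 + 24835 + 19769 + 34136 = 152522.
Overall proportion = Σ (Nₕ/N)·p̂ₕ.
Σ Nₕp̂ₕ = 8337.366 + 7996.87 + 2293.204 + 5973.8 = 24601.24.
24601.24 / 152522 = 0.16130... → 0.161.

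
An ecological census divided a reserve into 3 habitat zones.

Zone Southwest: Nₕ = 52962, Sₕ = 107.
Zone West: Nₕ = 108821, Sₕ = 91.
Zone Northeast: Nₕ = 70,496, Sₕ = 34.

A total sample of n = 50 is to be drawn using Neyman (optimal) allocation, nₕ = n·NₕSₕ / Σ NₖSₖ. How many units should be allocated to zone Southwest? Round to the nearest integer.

16

Σ NₕSₕ = 52962·107 + 108821·91 + 70496·34 = 17966509.
Share for Southwest: 5666934/17966509 = 0.31542.
n_Southwest = 50 × 0.31542 = 15.771... → 16.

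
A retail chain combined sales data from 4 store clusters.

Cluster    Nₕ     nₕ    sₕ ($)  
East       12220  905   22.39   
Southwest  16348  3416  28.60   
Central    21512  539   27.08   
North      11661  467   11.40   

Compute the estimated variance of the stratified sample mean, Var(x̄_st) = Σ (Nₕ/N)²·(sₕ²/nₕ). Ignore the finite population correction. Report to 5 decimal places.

0.21358

N = 61741; Wₕ = Nₕ/N.
cluster East: (12220/61741)²·22.39²/905 = 0.02169975
cluster Southwest: (16348/61741)²·28.60²/3416 = 0.01678789
cluster Central: (21512/61741)²·27.08²/539 = 0.16516682
cluster North: (11661/61741)²·11.40²/467 = 0.00992698
Sum = 0.21358144 → 0.21358.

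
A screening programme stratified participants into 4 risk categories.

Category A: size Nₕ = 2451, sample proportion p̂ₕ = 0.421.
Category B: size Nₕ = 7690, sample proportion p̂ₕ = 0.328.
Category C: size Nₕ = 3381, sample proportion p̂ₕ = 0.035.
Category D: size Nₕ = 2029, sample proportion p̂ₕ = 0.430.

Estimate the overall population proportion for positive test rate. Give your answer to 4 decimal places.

N = 2451 + 7690 + 3381 + 2029 = 15551.
Overall proportion = Σ (Nₕ/N)·p̂ₕ.
Σ Nₕp̂ₕ = 1031.871 + 2522.32 + 118.335 + 872.47 = 4544.996.
4544.996 / 15551 = 0.292264... → 0.2923.

0.2923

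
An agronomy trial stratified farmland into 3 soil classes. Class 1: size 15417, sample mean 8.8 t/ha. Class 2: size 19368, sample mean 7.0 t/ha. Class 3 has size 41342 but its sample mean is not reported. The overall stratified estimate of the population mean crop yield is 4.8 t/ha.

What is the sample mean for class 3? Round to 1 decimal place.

2.3

N = 15417 + 19368 + 41342 = 76127.
Overall total = μ·N = 4.8·76127 = 365409.6.
Subtract the known strata: 15417·8.8 + 19368·7.0 = 271245.6.
Remaining total for class 3: 365409.6 − 271245.6 = 94164.
Divide by its size: 94164 / 41342 = 2.278... → 2.3.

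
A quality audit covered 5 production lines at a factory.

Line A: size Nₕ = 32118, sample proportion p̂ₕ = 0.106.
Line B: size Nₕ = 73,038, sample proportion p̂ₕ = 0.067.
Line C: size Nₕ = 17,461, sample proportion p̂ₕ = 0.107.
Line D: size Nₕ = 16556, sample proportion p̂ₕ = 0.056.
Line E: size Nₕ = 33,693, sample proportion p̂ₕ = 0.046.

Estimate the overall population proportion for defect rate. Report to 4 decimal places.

0.0731

N = 32118 + 73038 + 17461 + 16556 + 33693 = 172866.
Overall proportion = Σ (Nₕ/N)·p̂ₕ.
Σ Nₕp̂ₕ = 3404.508 + 4893.546 + 1868.327 + 927.136 + 1549.878 = 12643.395.
12643.395 / 172866 = 0.073140... → 0.0731.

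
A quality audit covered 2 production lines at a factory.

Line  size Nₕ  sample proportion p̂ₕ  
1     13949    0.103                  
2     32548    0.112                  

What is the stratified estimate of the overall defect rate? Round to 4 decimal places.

Wₕ = Nₕ/N with N = 46497: 0.3000, 0.7000.
p̂_st = 0.3000·0.103 + 0.7000·0.112 ≈ 0.109300... → 0.1093.

0.1093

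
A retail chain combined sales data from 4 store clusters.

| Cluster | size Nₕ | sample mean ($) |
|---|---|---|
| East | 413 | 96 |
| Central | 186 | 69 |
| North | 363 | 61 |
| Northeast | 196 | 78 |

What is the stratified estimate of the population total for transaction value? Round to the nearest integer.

Population total = Σ Nₕ·x̄ₕ (each stratum's size times its mean).
413·96 + 186·69 + 363·61 + 196·78 = 39648 + 12834 + 22143 + 15288 = 89913.

89913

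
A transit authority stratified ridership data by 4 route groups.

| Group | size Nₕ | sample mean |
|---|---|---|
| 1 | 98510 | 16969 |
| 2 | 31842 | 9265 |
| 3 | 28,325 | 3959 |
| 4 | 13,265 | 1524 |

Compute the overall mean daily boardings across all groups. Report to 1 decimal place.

N = 171942; weights Wₕ = Nₕ/N = (0.5729, 0.1852, 0.1647, 0.0771).
x̄_st = Σ Wₕ·x̄ₕ = 0.5729·16969 + 0.1852·9265 + 0.1647·3959 + 0.0771·1524 ≈ 12207.528...
→ 12207.5.

12207.5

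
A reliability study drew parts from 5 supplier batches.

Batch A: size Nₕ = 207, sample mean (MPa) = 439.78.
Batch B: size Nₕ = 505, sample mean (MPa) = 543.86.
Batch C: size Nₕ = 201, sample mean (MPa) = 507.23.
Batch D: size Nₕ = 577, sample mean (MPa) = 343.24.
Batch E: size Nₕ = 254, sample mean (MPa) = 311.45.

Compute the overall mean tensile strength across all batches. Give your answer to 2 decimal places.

427.06

N = 1744; weights Wₕ = Nₕ/N = (0.1187, 0.2896, 0.1153, 0.3308, 0.1456).
x̄_st = Σ Wₕ·x̄ₕ = 0.1187·439.78 + 0.2896·543.86 + 0.1153·507.23 + 0.3308·343.24 + 0.1456·311.45 ≈ 427.0612...
→ 427.06.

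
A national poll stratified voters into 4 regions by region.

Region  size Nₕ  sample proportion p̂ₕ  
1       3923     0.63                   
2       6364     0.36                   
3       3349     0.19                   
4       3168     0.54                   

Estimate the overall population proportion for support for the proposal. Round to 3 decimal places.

0.423

Wₕ = Nₕ/N with N = 16804: 0.2335, 0.3787, 0.1993, 0.1885.
p̂_st = 0.2335·0.63 + 0.3787·0.36 + 0.1993·0.19 + 0.1885·0.54 ≈ 0.42309... → 0.423.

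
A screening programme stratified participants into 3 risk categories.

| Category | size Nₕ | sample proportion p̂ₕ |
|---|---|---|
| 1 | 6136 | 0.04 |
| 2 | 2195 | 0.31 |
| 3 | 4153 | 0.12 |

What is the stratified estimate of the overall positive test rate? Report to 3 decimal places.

N = 6136 + 2195 + 4153 = 12484.
Overall proportion = Σ (Nₕ/N)·p̂ₕ.
Σ Nₕp̂ₕ = 245.44 + 680.45 + 498.36 = 1424.25.
1424.25 / 12484 = 0.11409... → 0.114.

0.114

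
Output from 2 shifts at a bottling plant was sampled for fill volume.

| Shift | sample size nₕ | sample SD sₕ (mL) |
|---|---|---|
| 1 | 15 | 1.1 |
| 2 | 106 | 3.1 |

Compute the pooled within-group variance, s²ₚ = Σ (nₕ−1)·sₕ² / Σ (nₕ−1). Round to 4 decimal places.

Degrees of freedom: 14 + 105 = 119.
Σ(nₕ−1)sₕ² = 14·1.21 + 105·9.61 = 1025.99.
s²ₚ = 1025.99 / 119 = 8.621765... → 8.6218.

8.6218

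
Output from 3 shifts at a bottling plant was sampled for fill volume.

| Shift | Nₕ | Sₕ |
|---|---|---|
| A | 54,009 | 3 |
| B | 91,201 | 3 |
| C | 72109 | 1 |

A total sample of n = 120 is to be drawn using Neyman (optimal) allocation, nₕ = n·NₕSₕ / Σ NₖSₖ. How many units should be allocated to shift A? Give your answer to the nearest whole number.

A: NₕSₕ = 54009·3 = 162027
B: NₕSₕ = 91201·3 = 273603
C: NₕSₕ = 72109·1 = 72109
Σ NₕSₕ = 507739.
n_A = 120·162027/507739 = 38.294... → 38.

38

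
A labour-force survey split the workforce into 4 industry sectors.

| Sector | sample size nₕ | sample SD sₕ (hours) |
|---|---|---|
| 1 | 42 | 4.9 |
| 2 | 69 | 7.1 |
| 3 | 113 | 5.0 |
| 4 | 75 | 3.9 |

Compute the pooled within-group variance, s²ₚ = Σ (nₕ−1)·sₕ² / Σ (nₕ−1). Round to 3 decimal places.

1: (42−1)·4.9² = 41·24.01 = 984.41
2: (69−1)·7.1² = 68·50.41 = 3427.88
3: (113−1)·5.0² = 112·25 = 2800
4: (75−1)·3.9² = 74·15.21 = 1125.54
Numerator = 8337.83; denominator = Σ(nₕ−1) = 295.
s²ₚ = 8337.83/295 = 28.26383... → 28.264.

28.264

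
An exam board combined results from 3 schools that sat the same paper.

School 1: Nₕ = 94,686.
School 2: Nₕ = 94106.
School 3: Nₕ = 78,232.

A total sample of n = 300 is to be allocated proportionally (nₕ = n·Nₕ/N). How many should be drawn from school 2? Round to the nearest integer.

N = 94686 + 94106 + 78232 = 267024.
n_2 = 300·94106/267024 = 105.728... → 106.

106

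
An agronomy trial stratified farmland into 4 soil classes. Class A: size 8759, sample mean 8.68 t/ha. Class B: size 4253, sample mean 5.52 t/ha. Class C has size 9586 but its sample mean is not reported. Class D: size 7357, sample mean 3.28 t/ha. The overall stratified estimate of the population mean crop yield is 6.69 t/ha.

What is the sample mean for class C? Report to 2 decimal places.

8.01

N = 8759 + 4253 + 9586 + 7357 = 29955.
Overall total = μ·N = 6.69·29955 = 200398.95.
Subtract the known strata: 8759·8.68 + 4253·5.52 + 7357·3.28 = 123635.64.
Remaining total for class C: 200398.95 − 123635.64 = 76763.31.
Divide by its size: 76763.31 / 9586 = 8.0079... → 8.01.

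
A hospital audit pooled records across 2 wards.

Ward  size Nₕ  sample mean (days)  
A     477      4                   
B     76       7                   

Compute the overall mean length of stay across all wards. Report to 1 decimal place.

4.4

x̄_st = (Σ Nₕx̄ₕ) / (Σ Nₕ) = (477·4 + 76·7) / 553
= 2440 / 553 = 4.412... → 4.4.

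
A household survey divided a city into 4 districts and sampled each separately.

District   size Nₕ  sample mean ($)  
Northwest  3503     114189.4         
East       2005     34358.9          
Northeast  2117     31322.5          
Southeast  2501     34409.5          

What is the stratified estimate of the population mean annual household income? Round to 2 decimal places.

61353.24

N = 10126; weights Wₕ = Nₕ/N = (0.3459, 0.1980, 0.2091, 0.2470).
x̄_st = Σ Wₕ·x̄ₕ = 0.3459·114189.4 + 0.1980·34358.9 + 0.2091·31322.5 + 0.2470·34409.5 ≈ 61353.2446...
→ 61353.24.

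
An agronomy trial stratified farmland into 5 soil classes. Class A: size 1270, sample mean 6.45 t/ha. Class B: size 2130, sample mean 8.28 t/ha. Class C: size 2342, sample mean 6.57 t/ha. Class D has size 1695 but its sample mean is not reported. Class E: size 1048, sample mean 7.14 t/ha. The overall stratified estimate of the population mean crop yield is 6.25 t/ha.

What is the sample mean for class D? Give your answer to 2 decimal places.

N = 1270 + 2130 + 2342 + 1695 + 1048 = 8485.
Overall total = μ·N = 6.25·8485 = 53031.25.
Subtract the known strata: 1270·6.45 + 2130·8.28 + 2342·6.57 + 1048·7.14 = 48697.56.
Remaining total for class D: 53031.25 − 48697.56 = 4333.69.
Divide by its size: 4333.69 / 1695 = 2.5567... → 2.56.

2.56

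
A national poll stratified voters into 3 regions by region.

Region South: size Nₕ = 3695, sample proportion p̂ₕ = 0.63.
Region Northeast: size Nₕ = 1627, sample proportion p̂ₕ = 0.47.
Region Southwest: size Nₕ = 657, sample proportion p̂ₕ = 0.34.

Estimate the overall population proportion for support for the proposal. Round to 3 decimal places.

N = 3695 + 1627 + 657 = 5979.
Overall proportion = Σ (Nₕ/N)·p̂ₕ.
Σ Nₕp̂ₕ = 2327.85 + 764.69 + 223.38 = 3315.92.
3315.92 / 5979 = 0.55459... → 0.555.

0.555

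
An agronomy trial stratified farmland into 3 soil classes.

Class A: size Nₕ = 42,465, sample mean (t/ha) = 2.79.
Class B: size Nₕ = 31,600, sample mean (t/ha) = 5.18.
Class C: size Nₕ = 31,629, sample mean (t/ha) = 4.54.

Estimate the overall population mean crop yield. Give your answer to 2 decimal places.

4.03

N = 42465 + 31600 + 31629 = 105694.
Weight each subgroup mean by Nₕ/N and sum.
Σ Nₕx̄ₕ = 42465·2.79 + 31600·5.18 + 31629·4.54 = 118477.35 + 163688 + 143595.66 = 425761.01.
Divide by N: 425761.01 / 105694 = 4.0282... → 4.03.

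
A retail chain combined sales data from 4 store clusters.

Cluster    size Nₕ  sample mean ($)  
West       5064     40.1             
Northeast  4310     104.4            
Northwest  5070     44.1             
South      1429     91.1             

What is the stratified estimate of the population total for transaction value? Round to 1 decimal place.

1006799.3

West: 5064·40.1 = 203066.4
Northeast: 4310·104.4 = 449964
Northwest: 5070·44.1 = 223587
South: 1429·91.1 = 130181.9
τ̂ = Σ Nₕx̄ₕ = 1006799.3.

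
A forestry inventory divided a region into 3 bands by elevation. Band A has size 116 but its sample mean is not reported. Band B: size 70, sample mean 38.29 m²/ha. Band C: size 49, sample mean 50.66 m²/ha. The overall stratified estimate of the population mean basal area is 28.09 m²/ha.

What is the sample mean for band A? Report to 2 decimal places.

Σ Nₕx̄ₕ = N·μ, so 116·x̄_A = 235·28.09 − (70·38.29 + 49·50.66).
= 6601.15 − 5162.64 = 1438.51.
x̄_A = 1438.51 / 116 = 12.4009... → 12.40.

12.40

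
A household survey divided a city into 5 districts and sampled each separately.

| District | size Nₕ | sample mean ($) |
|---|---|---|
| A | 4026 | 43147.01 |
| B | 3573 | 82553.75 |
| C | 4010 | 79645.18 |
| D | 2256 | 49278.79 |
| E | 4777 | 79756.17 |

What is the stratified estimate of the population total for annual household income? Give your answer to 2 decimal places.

Population total = Σ Nₕ·x̄ₕ (each stratum's size times its mean).
4026·43147.01 + 3573·82553.75 + 4010·79645.18 + 2256·49278.79 + 4777·79756.17 = 173709862.26 + 294964548.75 + 319377171.8 + 111172950.24 + 380995224.09 = 1280219757.14.

1280219757.14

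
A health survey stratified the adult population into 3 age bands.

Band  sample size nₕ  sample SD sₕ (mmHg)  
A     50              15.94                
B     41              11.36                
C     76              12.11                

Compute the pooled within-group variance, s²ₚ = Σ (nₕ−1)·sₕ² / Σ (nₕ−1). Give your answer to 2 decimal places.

174.46

Degrees of freedom: 49 + 40 + 75 = 164.
Σ(nₕ−1)sₕ² = 49·254.0836 + 40·129.0496 + 75·146.6521 = 28610.9879.
s²ₚ = 28610.9879 / 164 = 174.4572... → 174.46.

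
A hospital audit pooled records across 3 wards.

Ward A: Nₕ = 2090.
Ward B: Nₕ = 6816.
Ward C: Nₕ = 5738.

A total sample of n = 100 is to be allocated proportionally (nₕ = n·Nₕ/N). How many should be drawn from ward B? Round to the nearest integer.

47

Share of ward B = 6816/14644 = 0.46545.
Allocate 100 × 0.46545 = 46.545... → 47.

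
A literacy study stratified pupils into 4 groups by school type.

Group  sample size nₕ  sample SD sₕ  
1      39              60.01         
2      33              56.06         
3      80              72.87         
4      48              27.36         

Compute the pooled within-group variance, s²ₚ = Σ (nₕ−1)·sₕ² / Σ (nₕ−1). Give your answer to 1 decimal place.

3531.1

1: (39−1)·60.01² = 38·3601.2001 = 136845.6038
2: (33−1)·56.06² = 32·3142.7236 = 100567.1552
3: (80−1)·72.87² = 79·5310.0369 = 419492.9151
4: (48−1)·27.36² = 47·748.5696 = 35182.7712
Numerator = 692088.4453; denominator = Σ(nₕ−1) = 196.
s²ₚ = 692088.4453/196 = 3531.063... → 3531.1.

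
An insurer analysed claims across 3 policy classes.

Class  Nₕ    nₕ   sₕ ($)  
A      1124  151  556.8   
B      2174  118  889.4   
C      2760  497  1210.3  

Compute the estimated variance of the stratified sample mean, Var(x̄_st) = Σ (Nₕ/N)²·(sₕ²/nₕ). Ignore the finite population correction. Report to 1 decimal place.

1545.8

N = 6058. Term for each stratum: Wₕ²sₕ²/nₕ.
Var(x̄_st) = 70.6798 + 863.3220 + 611.7716 = 1545.7734 → 1545.8.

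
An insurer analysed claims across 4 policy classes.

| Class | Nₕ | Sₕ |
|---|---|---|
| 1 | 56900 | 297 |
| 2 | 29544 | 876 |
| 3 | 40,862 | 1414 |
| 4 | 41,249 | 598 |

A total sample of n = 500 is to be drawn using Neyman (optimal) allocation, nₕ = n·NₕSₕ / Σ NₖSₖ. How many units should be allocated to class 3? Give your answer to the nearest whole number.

1: NₕSₕ = 56900·297 = 16899300
2: NₕSₕ = 29544·876 = 25880544
3: NₕSₕ = 40862·1414 = 57778868
4: NₕSₕ = 41249·598 = 24666902
Σ NₕSₕ = 125225614.
n_3 = 500·57778868/125225614 = 230.699... → 231.

231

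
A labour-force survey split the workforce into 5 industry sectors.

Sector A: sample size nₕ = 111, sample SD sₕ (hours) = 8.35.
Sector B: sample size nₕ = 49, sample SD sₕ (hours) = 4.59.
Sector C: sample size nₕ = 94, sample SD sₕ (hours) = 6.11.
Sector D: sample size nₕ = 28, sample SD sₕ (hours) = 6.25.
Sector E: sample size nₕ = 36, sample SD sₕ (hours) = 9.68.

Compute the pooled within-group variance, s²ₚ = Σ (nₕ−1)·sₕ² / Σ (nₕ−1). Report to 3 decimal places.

A: (111−1)·8.35² = 110·69.7225 = 7669.475
B: (49−1)·4.59² = 48·21.0681 = 1011.2688
C: (94−1)·6.11² = 93·37.3321 = 3471.8853
D: (28−1)·6.25² = 27·39.0625 = 1054.6875
E: (36−1)·9.68² = 35·93.7024 = 3279.584
Numerator = 16486.9006; denominator = Σ(nₕ−1) = 313.
s²ₚ = 16486.9006/313 = 52.67380... → 52.674.

52.674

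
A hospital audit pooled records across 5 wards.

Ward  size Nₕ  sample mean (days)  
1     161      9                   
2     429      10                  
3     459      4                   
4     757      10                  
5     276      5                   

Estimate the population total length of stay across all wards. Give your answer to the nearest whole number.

16525

Population total = Σ Nₕ·x̄ₕ (each stratum's size times its mean).
161·9 + 429·10 + 459·4 + 757·10 + 276·5 = 1449 + 4290 + 1836 + 7570 + 1380 = 16525.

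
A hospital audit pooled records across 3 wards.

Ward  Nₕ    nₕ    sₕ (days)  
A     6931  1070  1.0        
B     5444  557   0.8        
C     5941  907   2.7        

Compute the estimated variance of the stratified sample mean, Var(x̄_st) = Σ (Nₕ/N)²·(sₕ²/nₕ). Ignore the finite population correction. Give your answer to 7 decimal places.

0.0010810

N = 18316. Term for each stratum: Wₕ²sₕ²/nₕ.
Var(x̄_st) = 0.0001338279 + 0.0001015079 + 0.0008456255 = 0.0010809613 → 0.0010810.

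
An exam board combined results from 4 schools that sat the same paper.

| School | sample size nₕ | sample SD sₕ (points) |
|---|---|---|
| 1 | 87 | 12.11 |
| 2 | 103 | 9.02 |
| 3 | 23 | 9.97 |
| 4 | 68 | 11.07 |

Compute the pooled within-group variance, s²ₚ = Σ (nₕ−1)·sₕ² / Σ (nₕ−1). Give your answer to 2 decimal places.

Degrees of freedom: 86 + 102 + 22 + 67 = 277.
Σ(nₕ−1)sₕ² = 86·146.6521 + 102·81.3604 + 22·99.4009 + 67·122.5449 = 31308.1695.
s²ₚ = 31308.1695 / 277 = 113.0259... → 113.03.

113.03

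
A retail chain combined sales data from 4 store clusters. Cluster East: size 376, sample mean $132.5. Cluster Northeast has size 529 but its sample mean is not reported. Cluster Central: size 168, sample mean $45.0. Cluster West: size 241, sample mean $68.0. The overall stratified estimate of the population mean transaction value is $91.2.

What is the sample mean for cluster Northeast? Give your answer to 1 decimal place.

87.1

N = 376 + 529 + 168 + 241 = 1314.
Overall total = μ·N = 91.2·1314 = 119836.8.
Subtract the known strata: 376·132.5 + 168·45.0 + 241·68.0 = 73768.
Remaining total for cluster Northeast: 119836.8 − 73768 = 46068.8.
Divide by its size: 46068.8 / 529 = 87.087... → 87.1.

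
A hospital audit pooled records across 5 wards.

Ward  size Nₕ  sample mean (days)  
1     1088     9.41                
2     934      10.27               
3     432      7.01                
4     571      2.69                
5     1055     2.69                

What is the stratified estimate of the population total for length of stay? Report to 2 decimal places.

1: 1088·9.41 = 10238.08
2: 934·10.27 = 9592.18
3: 432·7.01 = 3028.32
4: 571·2.69 = 1535.99
5: 1055·2.69 = 2837.95
τ̂ = Σ Nₕx̄ₕ = 27232.52.

27232.52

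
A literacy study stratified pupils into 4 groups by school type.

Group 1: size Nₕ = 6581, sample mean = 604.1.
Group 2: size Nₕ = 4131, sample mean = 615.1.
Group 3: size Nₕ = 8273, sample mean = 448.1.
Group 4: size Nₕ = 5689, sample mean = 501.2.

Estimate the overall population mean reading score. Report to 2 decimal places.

529.91

x̄_st = (Σ Nₕx̄ₕ) / (Σ Nₕ) = (6581·604.1 + 4131·615.1 + 8273·448.1 + 5689·501.2) / 24674
= 13075018.3 / 24674 = 529.9108... → 529.91.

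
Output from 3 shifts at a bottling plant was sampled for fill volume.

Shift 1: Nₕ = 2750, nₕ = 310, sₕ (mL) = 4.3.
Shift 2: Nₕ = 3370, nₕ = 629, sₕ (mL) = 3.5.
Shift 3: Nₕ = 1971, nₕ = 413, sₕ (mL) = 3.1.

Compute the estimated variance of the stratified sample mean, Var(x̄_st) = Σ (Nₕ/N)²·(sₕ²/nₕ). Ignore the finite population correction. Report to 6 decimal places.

0.011650

N = 8091. Term for each stratum: Wₕ²sₕ²/nₕ.
Var(x̄_st) = 0.006890269 + 0.003378632 + 0.001380836 = 0.011649737 → 0.011650.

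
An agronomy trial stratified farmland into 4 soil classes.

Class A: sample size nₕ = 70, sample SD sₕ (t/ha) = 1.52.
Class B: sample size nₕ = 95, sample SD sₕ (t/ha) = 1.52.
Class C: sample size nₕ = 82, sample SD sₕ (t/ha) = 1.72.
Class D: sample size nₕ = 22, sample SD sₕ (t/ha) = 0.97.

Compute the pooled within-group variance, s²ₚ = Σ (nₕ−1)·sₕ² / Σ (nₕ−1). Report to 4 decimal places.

Degrees of freedom: 69 + 94 + 81 + 21 = 265.
Σ(nₕ−1)sₕ² = 69·2.3104 + 94·2.3104 + 81·2.9584 + 21·0.9409 = 635.9845.
s²ₚ = 635.9845 / 265 = 2.399942... → 2.3999.

2.3999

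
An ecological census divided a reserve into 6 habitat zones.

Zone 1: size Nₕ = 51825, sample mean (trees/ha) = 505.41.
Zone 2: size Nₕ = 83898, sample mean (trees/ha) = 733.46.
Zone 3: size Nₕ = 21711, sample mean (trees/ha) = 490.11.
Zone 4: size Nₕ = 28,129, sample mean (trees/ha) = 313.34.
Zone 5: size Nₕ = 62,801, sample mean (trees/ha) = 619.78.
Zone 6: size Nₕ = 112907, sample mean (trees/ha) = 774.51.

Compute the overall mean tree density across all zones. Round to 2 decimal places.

N = 51825 + 83898 + 21711 + 28129 + 62801 + 112907 = 361271.
Overall mean = Σ (Nₕ/N)·x̄ₕ — weight by population share, not a simple average.
Σ Nₕx̄ₕ = 51825·505.41 + 83898·733.46 + 21711·490.11 + 28129·313.34 + 62801·619.78 + 112907·774.51 = 26192873.25 + 61535827.08 + 10640778.21 + 8813940.86 + 38922803.78 + 87447600.57 = 233553823.75.
Divide by N: 233553823.75 / 361271 = 646.4782... → 646.48.

646.48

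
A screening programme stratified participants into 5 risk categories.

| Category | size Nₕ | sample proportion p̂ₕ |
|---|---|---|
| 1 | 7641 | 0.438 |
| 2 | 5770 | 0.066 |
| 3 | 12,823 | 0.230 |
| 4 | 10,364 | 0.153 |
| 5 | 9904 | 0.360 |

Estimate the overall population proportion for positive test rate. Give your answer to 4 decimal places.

0.2544

Wₕ = Nₕ/N with N = 46502: 0.1643, 0.1241, 0.2758, 0.2229, 0.2130.
p̂_st = 0.1643·0.438 + 0.1241·0.066 + 0.2758·0.230 + 0.2229·0.153 + 0.2130·0.360 ≈ 0.254355... → 0.2544.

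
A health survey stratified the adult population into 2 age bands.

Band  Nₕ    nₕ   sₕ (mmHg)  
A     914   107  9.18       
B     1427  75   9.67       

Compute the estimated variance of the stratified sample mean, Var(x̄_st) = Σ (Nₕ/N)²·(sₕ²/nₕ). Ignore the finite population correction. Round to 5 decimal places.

0.58333

N = 2341; Wₕ = Nₕ/N.
band A: (914/2341)²·9.18²/107 = 0.12005801
band B: (1427/2341)²·9.67²/75 = 0.46327280
Sum = 0.58333081 → 0.58333.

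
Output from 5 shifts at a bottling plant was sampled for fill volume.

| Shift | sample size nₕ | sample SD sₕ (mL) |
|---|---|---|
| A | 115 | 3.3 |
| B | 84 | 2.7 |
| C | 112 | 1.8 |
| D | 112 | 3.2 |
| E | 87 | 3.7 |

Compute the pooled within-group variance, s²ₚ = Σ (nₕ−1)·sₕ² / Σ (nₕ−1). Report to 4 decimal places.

8.9508

Degrees of freedom: 114 + 83 + 111 + 111 + 86 = 505.
Σ(nₕ−1)sₕ² = 114·10.89 + 83·7.29 + 111·3.24 + 111·10.24 + 86·13.69 = 4520.15.
s²ₚ = 4520.15 / 505 = 8.950792... → 8.9508.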